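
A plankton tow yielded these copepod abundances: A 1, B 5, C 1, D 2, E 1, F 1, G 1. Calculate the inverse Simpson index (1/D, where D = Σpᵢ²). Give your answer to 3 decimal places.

Total N = 1+5+1+2+1+1+1 = 12, so the proportions are 0.0833333, 0.4166667, 0.0833333, 0.1666667, 0.0833333, 0.0833333, 0.0833333 (working shown to 7 dp, full precision carried).
D = 0.0833333² + 0.4166667² + 0.0833333² + 0.1666667² + 0.0833333² + 0.0833333² + 0.0833333² = 0.0069444 + 0.1736111 + 0.0069444 + 0.0277778 + 0.0069444 + 0.0069444 + 0.0069444 = 0.2361111.
So 1/D = 4.23529, i.e. 4.235 to 3 decimal places.

4.235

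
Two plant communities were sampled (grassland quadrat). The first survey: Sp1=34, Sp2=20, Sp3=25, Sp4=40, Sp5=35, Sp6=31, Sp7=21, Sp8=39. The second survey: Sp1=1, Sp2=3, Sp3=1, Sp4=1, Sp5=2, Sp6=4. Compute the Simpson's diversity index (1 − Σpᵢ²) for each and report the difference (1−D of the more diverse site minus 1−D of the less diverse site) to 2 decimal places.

The first survey: N=245, proportions 0.1388, 0.0816, 0.102, 0.1633, 0.1429, 0.1265, 0.0857, 0.1592, giving 1−D = 0.8679 (working shown to 4 dp, full precision carried).
The second survey: N=12, proportions 0.0833, 0.25, 0.0833, 0.0833, 0.1667, 0.3333, giving 1−D = 0.7778.
Difference = |0.8679 − 0.7778| = 0.0901, i.e. 0.09 to 2 decimal places.

0.09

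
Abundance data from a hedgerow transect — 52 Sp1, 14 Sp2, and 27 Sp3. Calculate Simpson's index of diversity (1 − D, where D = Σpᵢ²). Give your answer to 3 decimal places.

0.580

Total N = 52+14+27 = 93, so the proportions are 0.55914, 0.15054, 0.29032 (working shown to 5 dp, full precision carried).
D = 0.55914² + 0.15054² + 0.29032² = 0.31264 + 0.02266 + 0.08429 = 0.41959.
So 1 − D = 0.58041, i.e. 0.580 to 3 decimal places.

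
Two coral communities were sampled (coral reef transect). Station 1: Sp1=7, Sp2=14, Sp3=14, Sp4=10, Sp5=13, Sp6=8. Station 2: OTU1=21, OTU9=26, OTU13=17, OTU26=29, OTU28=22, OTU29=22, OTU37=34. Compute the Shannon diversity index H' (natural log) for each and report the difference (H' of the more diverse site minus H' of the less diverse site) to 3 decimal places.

0.166

Station 1: N=66, proportions 0.10606, 0.21212, 0.21212, 0.15152, 0.19697, 0.12121, giving H' = 1.75752 (working shown to 5 dp, full precision carried).
Station 2: N=171, proportions 0.12281, 0.15205, 0.09942, 0.16959, 0.12865, 0.12865, 0.19883, giving H' = 1.92316.
Difference = |1.75752 − 1.92316| = 0.16564, i.e. 0.166 to 3 decimal places.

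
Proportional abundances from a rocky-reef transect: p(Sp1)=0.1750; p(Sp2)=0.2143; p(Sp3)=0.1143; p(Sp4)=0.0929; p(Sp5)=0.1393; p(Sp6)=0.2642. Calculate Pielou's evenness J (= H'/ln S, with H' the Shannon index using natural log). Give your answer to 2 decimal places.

0.97

H' = −Σ pᵢ ln pᵢ = −((-0.3050) + (-0.3301) + (-0.2479) + (-0.2208) + (-0.2746) + (-0.3517)) = 1.7300 (working shown to 4 dp, full precision carried).
With S = 6 species, ln S = 1.7918, so J = 1.7300/1.7918 = 0.9655, i.e. 0.97 to 2 decimal places.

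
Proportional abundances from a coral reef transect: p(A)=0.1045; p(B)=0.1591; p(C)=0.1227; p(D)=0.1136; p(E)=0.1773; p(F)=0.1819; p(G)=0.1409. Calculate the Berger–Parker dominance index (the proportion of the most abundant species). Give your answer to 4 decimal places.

The largest proportion is 0.1819, i.e. d = 0.1819 to 4 decimal places.

0.1819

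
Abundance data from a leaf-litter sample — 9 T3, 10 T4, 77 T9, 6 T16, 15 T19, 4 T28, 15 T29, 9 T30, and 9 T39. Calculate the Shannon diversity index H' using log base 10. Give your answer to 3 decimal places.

Total N = 9+10+77+6+15+4+15+9+9 = 154, so the proportions are 0.05844, 0.06494, 0.5, 0.03896, 0.0974, 0.02597, 0.0974, 0.05844, 0.05844 (working shown to 5 dp, full precision carried).
Each pᵢ log₁₀ pᵢ term: 0.05844×(-1.23328)=-0.07207, 0.06494×(-1.18752)=-0.07711, 0.5×(-0.30103)=-0.15051, 0.03896×(-1.40937)=-0.05491, 0.0974×(-1.01143)=-0.09852, 0.02597×(-1.58546)=-0.04118, 0.0974×(-1.01143)=-0.09852, 0.05844×(-1.23328)=-0.07207, 0.05844×(-1.23328)=-0.07207.
Sum = -0.73697, so H' = 0.737.

0.737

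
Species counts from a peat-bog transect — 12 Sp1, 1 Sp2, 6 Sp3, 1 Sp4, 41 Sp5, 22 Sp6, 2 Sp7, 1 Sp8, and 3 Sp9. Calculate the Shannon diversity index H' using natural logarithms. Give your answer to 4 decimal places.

Total N = 12+1+6+1+41+22+2+1+3 = 89, so the proportions are 0.134831, 0.011236, 0.067416, 0.011236, 0.460674, 0.247191, 0.022472, 0.011236, 0.033708 (working shown to 6 dp, full precision carried).
Each pᵢ ln pᵢ term: 0.134831×(-2.003730)=-0.270166, 0.011236×(-4.488636)=-0.050434, 0.067416×(-2.696877)=-0.181812, 0.011236×(-4.488636)=-0.050434, 0.460674×(-0.775064)=-0.357052, 0.247191×(-1.397594)=-0.345473, 0.022472×(-3.795489)=-0.085292, 0.011236×(-4.488636)=-0.050434, 0.033708×(-3.390024)=-0.114270.
Sum = -1.505367, so H' = 1.5054.

1.5054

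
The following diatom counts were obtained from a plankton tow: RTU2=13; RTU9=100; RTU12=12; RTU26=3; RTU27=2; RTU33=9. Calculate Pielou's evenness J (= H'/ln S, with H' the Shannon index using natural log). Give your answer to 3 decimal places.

0.553

Total N = 13+100+12+3+2+9 = 139, so the proportions are 0.09353, 0.71942, 0.08633, 0.02158, 0.01439, 0.06475 (working shown to 5 dp, full precision carried).
H' = −Σ pᵢ ln pᵢ = −((-0.22161) + (-0.23691) + (-0.21147) + (-0.08279) + (-0.06103) + (-0.17723)) = 0.99104.
With S = 6 species, ln S = 1.79176, so J = 0.99104/1.79176 = 0.55311, i.e. 0.553 to 3 decimal places.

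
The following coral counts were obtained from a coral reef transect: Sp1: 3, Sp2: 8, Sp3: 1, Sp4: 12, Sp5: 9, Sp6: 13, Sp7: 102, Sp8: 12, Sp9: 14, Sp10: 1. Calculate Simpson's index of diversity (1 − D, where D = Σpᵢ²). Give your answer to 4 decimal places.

Total N = 3+8+1+12+9+13+102+12+14+1 = 175, so the proportions are 0.017143, 0.045714, 0.005714, 0.068571, 0.051429, 0.074286, 0.582857, 0.068571, 0.08, 0.005714 (working shown to 6 dp, full precision carried).
D = 0.017143² + 0.045714² + 0.005714² + 0.068571² + 0.051429² + 0.074286² + 0.582857² + 0.068571² + 0.08² + 0.005714² = 0.000294 + 0.002090 + 0.000033 + 0.004702 + 0.002645 + 0.005518 + 0.339722 + 0.004702 + 0.006400 + 0.000033 = 0.366139.
So 1 − D = 0.633861, i.e. 0.6339 to 4 decimal places.

0.6339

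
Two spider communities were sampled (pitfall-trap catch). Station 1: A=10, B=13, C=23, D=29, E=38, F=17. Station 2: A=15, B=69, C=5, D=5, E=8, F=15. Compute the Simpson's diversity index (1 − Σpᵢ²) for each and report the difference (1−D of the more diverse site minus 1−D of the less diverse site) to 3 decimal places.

0.189

Station 1: N=130, proportions 0.07692, 0.1, 0.17692, 0.22308, 0.29231, 0.13077, giving 1−D = 0.80047 (working shown to 5 dp, full precision carried).
Station 2: N=117, proportions 0.12821, 0.58974, 0.04274, 0.04274, 0.06838, 0.12821, giving 1−D = 0.61100.
Difference = |0.80047 − 0.61100| = 0.18947, i.e. 0.189 to 3 decimal places.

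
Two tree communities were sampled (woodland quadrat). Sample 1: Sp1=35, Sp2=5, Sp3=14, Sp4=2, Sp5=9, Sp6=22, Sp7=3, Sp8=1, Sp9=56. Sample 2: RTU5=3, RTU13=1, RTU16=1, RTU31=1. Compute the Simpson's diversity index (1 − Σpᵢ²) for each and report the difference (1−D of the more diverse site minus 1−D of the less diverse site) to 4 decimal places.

Sample 1: N=147, proportions 0.23809524, 0.03401361, 0.0952381, 0.01360544, 0.06122449, 0.14965986, 0.02040816, 0.00680272, 0.38095238, giving 1−D = 0.76116433 (working shown to 8 dp, full precision carried).
Sample 2: N=6, proportions 0.5, 0.16666667, 0.16666667, 0.16666667, giving 1−D = 0.66666667.
Difference = |0.76116433 − 0.66666667| = 0.09449766, i.e. 0.0945 to 4 decimal places.

0.0945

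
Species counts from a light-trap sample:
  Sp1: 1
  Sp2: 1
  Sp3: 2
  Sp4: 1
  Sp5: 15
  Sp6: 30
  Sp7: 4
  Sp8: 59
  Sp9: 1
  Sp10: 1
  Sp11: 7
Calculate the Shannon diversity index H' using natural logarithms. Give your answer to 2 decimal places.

1.49

Total N = 1+1+2+1+15+30+4+59+1+1+7 = 122, so the proportions are 0.0082, 0.0082, 0.0164, 0.0082, 0.123, 0.2459, 0.0328, 0.4836, 0.0082, 0.0082, 0.0574 (working shown to 4 dp, full precision carried).
Each pᵢ ln pᵢ term: 0.0082×(-4.8040)=-0.0394, 0.0082×(-4.8040)=-0.0394, 0.0164×(-4.1109)=-0.0674, 0.0082×(-4.8040)=-0.0394, 0.123×(-2.0960)=-0.2577, 0.2459×(-1.4028)=-0.3450, 0.0328×(-3.4177)=-0.1121, 0.4836×(-0.7265)=-0.3513, 0.0082×(-4.8040)=-0.0394, 0.0082×(-4.8040)=-0.0394, 0.0574×(-2.8581)=-0.1640.
Sum = -1.4943, so H' = 1.49.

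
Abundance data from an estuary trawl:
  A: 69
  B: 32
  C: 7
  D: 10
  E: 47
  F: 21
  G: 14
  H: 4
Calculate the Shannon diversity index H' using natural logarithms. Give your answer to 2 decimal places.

1.75

Total N = 69+32+7+10+47+21+14+4 = 204, so the proportions are 0.3382, 0.1569, 0.0343, 0.049, 0.2304, 0.1029, 0.0686, 0.0196 (working shown to 4 dp, full precision carried).
Each pᵢ ln pᵢ term: 0.3382×(-1.0840)=-0.3667, 0.1569×(-1.8524)=-0.2906, 0.0343×(-3.3722)=-0.1157, 0.049×(-3.0155)=-0.1478, 0.2304×(-1.4680)=-0.3382, 0.1029×(-2.2736)=-0.2340, 0.0686×(-2.6791)=-0.1839, 0.0196×(-3.9318)=-0.0771.
Sum = -1.7540, so H' = 1.75.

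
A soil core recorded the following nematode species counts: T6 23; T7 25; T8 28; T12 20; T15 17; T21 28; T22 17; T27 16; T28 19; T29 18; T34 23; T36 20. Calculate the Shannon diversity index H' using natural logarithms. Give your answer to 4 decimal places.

Total N = 23+25+28+20+17+28+17+16+19+18+23+20 = 254, so the proportions are 0.090551, 0.098425, 0.110236, 0.07874, 0.066929, 0.110236, 0.066929, 0.062992, 0.074803, 0.070866, 0.090551, 0.07874 (working shown to 6 dp, full precision carried).
Each pᵢ ln pᵢ term: 0.090551×(-2.401840)=-0.217489, 0.098425×(-2.318458)=-0.228195, 0.110236×(-2.205130)=-0.243085, 0.07874×(-2.541602)=-0.200126, 0.066929×(-2.704121)=-0.180984, 0.110236×(-2.205130)=-0.243085, 0.066929×(-2.704121)=-0.180984, 0.062992×(-2.764746)=-0.174157, 0.074803×(-2.592895)=-0.193957, 0.070866×(-2.646963)=-0.187580, 0.090551×(-2.401840)=-0.217489, 0.07874×(-2.541602)=-0.200126.
Sum = -2.467259, so H' = 2.4673.

2.4673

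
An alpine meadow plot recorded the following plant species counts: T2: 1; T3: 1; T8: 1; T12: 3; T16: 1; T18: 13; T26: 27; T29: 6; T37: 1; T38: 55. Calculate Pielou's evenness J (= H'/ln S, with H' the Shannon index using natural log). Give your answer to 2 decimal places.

Total N = 1+1+1+3+1+13+27+6+1+55 = 109, so the proportions are 0.0092, 0.0092, 0.0092, 0.0275, 0.0092, 0.1193, 0.2477, 0.055, 0.0092, 0.5046 (working shown to 4 dp, full precision carried).
H' = −Σ pᵢ ln pᵢ = −((-0.0430) + (-0.0430) + (-0.0430) + (-0.0989) + (-0.0430) + (-0.2536) + (-0.3457) + (-0.1596) + (-0.0430) + (-0.3451)) = 1.4181.
With S = 10 species, ln S = 2.3026, so J = 1.4181/2.3026 = 0.6159, i.e. 0.62 to 2 decimal places.

0.62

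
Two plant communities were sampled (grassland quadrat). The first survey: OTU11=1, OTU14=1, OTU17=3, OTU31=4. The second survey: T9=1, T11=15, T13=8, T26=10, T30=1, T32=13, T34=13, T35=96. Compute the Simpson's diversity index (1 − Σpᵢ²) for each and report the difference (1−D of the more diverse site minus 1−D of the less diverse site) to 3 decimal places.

0.070

The first survey: N=9, proportions 0.11111, 0.11111, 0.33333, 0.44444, giving 1−D = 0.66667 (working shown to 5 dp, full precision carried).
The second survey: N=157, proportions 0.00637, 0.09554, 0.05096, 0.06369, 0.00637, 0.0828, 0.0828, 0.61146, giving 1−D = 0.59654.
Difference = |0.66667 − 0.59654| = 0.07013, i.e. 0.070 to 3 decimal places.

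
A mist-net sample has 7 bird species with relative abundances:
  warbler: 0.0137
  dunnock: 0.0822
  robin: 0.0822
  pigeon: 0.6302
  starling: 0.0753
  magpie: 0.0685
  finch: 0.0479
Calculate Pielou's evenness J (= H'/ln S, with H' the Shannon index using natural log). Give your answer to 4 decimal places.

H' = −Σ pᵢ ln pᵢ = −((-0.058778) + (-0.205385) + (-0.205385) + (-0.290975) + (-0.194747) + (-0.183643) + (-0.145551)) = 1.284463 (working shown to 6 dp, full precision carried).
With S = 7 species, ln S = 1.945910, so J = 1.284463/1.945910 = 0.660083, i.e. 0.6601 to 4 decimal places.

0.6601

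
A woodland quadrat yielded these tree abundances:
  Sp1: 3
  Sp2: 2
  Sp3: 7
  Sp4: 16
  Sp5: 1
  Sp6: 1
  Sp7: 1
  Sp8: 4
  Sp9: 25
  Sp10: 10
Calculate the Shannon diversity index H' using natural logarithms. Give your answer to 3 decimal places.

Total N = 3+2+7+16+1+1+1+4+25+10 = 70, so the proportions are 0.04286, 0.02857, 0.1, 0.22857, 0.01429, 0.01429, 0.01429, 0.05714, 0.35714, 0.14286 (working shown to 5 dp, full precision carried).
Each pᵢ ln pᵢ term: 0.04286×(-3.14988)=-0.13499, 0.02857×(-3.55535)=-0.10158, 0.1×(-2.30259)=-0.23026, 0.22857×(-1.47591)=-0.33735, 0.01429×(-4.24850)=-0.06069, 0.01429×(-4.24850)=-0.06069, 0.01429×(-4.24850)=-0.06069, 0.05714×(-2.86220)=-0.16355, 0.35714×(-1.02962)=-0.36772, 0.14286×(-1.94591)=-0.27799.
Sum = -1.79553, so H' = 1.796.

1.796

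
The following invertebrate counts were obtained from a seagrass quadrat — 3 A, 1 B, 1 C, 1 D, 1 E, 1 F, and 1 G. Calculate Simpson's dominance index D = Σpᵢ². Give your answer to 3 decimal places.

Total N = 3+1+1+1+1+1+1 = 9, so the proportions are 0.33333, 0.11111, 0.11111, 0.11111, 0.11111, 0.11111, 0.11111 (working shown to 5 dp, full precision carried).
D = 0.33333² + 0.11111² + 0.11111² + 0.11111² + 0.11111² + 0.11111² + 0.11111² = 0.11111 + 0.01235 + 0.01235 + 0.01235 + 0.01235 + 0.01235 + 0.01235 = 0.18519.
To 3 decimal places, D = 0.185.

0.185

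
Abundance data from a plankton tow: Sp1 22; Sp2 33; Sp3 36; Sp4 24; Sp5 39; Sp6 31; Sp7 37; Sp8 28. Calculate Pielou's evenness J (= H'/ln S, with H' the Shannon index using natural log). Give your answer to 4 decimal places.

0.9915

Total N = 22+33+36+24+39+31+37+28 = 250, so the proportions are 0.088, 0.132, 0.144, 0.096, 0.156, 0.124, 0.148, 0.112 (working shown to 6 dp, full precision carried).
H' = −Σ pᵢ ln pᵢ = −((-0.213877) + (-0.267294) + (-0.279064) + (-0.224967) + (-0.289832) + (-0.258847) + (-0.282760) + (-0.245197)) = 2.061838.
With S = 8 species, ln S = 2.079442, so J = 2.061838/2.079442 = 0.991534, i.e. 0.9915 to 4 decimal places.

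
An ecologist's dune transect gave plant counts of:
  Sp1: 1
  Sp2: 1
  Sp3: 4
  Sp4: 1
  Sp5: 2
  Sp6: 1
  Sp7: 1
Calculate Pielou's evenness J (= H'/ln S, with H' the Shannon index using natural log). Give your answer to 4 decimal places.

0.9084

Total N = 1+1+4+1+2+1+1 = 11, so the proportions are 0.0909091, 0.0909091, 0.3636364, 0.0909091, 0.1818182, 0.0909091, 0.0909091 (working shown to 7 dp, full precision carried).
H' = −Σ pᵢ ln pᵢ = −((-0.2179905) + (-0.2179905) + (-0.3678549) + (-0.2179905) + (-0.3099542) + (-0.2179905) + (-0.2179905)) = 1.7677615.
With S = 7 species, ln S = 1.9459101, so J = 1.7677615/1.9459101 = 0.9084497, i.e. 0.9084 to 4 decimal places.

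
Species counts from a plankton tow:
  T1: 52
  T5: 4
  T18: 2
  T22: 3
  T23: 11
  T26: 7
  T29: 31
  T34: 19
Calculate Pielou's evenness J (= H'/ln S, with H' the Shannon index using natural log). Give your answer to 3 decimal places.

0.778

Total N = 52+4+2+3+11+7+31+19 = 129, so the proportions are 0.4031, 0.03101, 0.0155, 0.02326, 0.08527, 0.05426, 0.24031, 0.14729 (working shown to 5 dp, full precision carried).
H' = −Σ pᵢ ln pᵢ = −((-0.36624) + (-0.10771) + (-0.06460) + (-0.08747) + (-0.20993) + (-0.15812) + (-0.34264) + (-0.28211)) = 1.61882.
With S = 8 species, ln S = 2.07944, so J = 1.61882/2.07944 = 0.77849, i.e. 0.778 to 3 decimal places.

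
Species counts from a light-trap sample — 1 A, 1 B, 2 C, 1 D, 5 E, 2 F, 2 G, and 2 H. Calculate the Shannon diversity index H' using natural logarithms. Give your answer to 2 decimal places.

1.92

Total N = 1+1+2+1+5+2+2+2 = 16, so the proportions are 0.0625, 0.0625, 0.125, 0.0625, 0.3125, 0.125, 0.125, 0.125 (working shown to 4 dp, full precision carried).
Each pᵢ ln pᵢ term: 0.0625×(-2.7726)=-0.1733, 0.0625×(-2.7726)=-0.1733, 0.125×(-2.0794)=-0.2599, 0.0625×(-2.7726)=-0.1733, 0.3125×(-1.1632)=-0.3635, 0.125×(-2.0794)=-0.2599, 0.125×(-2.0794)=-0.2599, 0.125×(-2.0794)=-0.2599.
Sum = -1.9231, so H' = 1.92.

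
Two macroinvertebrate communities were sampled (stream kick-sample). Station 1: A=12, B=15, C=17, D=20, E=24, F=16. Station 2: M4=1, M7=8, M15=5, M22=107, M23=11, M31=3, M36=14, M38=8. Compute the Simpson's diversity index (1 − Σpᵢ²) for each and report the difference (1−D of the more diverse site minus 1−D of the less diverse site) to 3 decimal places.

Station 1: N=104, proportions 0.11538, 0.14423, 0.16346, 0.19231, 0.23077, 0.15385, giving 1−D = 0.82526 (working shown to 5 dp, full precision carried).
Station 2: N=157, proportions 0.00637, 0.05096, 0.03185, 0.68153, 0.07006, 0.01911, 0.08917, 0.05096, giving 1−D = 0.51605.
Difference = |0.82526 − 0.51605| = 0.30921, i.e. 0.309 to 3 decimal places.

0.309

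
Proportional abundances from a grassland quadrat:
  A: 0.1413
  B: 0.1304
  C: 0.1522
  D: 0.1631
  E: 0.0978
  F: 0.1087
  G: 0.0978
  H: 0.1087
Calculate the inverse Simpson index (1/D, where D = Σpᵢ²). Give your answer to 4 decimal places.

D = 0.1413² + 0.1304² + 0.1522² + 0.1631² + 0.0978² + 0.1087² + 0.0978² + 0.1087² = 0.01996569 + 0.01700416 + 0.02316484 + 0.02660161 + 0.00956484 + 0.01181569 + 0.00956484 + 0.01181569 = 0.12949736 (working shown to 8 dp, full precision carried).
So 1/D = 7.722165, i.e. 7.7222 to 4 decimal places.

7.7222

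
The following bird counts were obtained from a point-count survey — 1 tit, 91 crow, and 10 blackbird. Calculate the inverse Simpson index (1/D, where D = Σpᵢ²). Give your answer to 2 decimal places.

1.24

Total N = 1+91+10 = 102, so the proportions are 0.0098, 0.89216, 0.09804 (working shown to 5 dp, full precision carried).
D = 0.0098² + 0.89216² + 0.09804² = 0.00010 + 0.79594 + 0.00961 = 0.80565.
So 1/D = 1.2412, i.e. 1.24 to 2 decimal places.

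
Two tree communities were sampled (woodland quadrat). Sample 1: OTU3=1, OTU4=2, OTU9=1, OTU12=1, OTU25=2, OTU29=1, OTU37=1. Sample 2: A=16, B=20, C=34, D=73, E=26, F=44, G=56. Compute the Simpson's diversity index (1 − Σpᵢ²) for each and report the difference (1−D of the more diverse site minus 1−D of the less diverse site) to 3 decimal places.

Sample 1: N=9, proportions 0.11111, 0.22222, 0.11111, 0.11111, 0.22222, 0.11111, 0.11111, giving 1−D = 0.83951 (working shown to 5 dp, full precision carried).
Sample 2: N=269, proportions 0.05948, 0.07435, 0.12639, 0.27138, 0.09665, 0.16357, 0.20818, giving 1−D = 0.82188.
Difference = |0.83951 − 0.82188| = 0.01763, i.e. 0.018 to 3 decimal places.

0.018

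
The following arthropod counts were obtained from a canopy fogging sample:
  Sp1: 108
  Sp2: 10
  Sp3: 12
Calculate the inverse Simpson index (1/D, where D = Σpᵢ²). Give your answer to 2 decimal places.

1.42

Total N = 108+10+12 = 130, so the proportions are 0.83077, 0.07692, 0.09231 (working shown to 5 dp, full precision carried).
D = 0.83077² + 0.07692² + 0.09231² = 0.69018 + 0.00592 + 0.00852 = 0.70462.
So 1/D = 1.4192, i.e. 1.42 to 2 decimal places.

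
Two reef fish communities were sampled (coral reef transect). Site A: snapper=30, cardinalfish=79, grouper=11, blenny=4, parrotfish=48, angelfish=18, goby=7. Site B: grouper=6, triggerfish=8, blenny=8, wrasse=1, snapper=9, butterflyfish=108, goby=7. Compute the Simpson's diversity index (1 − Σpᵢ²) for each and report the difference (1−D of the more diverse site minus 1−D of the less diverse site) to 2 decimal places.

0.30

Site A: N=197, proportions 0.1523, 0.401, 0.0558, 0.0203, 0.2437, 0.0914, 0.0355, giving 1−D = 0.7435 (working shown to 4 dp, full precision carried).
Site B: N=147, proportions 0.0408, 0.0544, 0.0544, 0.0068, 0.0612, 0.7347, 0.0476, giving 1−D = 0.4466.
Difference = |0.7435 − 0.4466| = 0.2969, i.e. 0.30 to 2 decimal places.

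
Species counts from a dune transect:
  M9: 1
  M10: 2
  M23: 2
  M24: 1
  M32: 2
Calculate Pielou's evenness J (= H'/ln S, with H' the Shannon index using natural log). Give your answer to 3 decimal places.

0.969

Total N = 1+2+2+1+2 = 8, so the proportions are 0.125, 0.25, 0.25, 0.125, 0.25 (working shown to 5 dp, full precision carried).
H' = −Σ pᵢ ln pᵢ = −((-0.25993) + (-0.34657) + (-0.34657) + (-0.25993) + (-0.34657)) = 1.55958.
With S = 5 species, ln S = 1.60944, so J = 1.55958/1.60944 = 0.96902, i.e. 0.969 to 3 decimal places.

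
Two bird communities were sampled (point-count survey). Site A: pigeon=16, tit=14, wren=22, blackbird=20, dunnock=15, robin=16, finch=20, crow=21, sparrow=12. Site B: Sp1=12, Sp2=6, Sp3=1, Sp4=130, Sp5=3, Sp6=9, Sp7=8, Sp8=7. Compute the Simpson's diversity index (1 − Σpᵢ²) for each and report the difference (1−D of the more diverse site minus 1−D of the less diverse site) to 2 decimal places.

Site A: N=156, proportions 0.10256, 0.08974, 0.14103, 0.12821, 0.09615, 0.10256, 0.12821, 0.13462, 0.07692, giving 1−D = 0.88486 (working shown to 5 dp, full precision carried).
Site B: N=176, proportions 0.06818, 0.03409, 0.00568, 0.73864, 0.01705, 0.05114, 0.04545, 0.03977, giving 1−D = 0.44202.
Difference = |0.88486 − 0.44202| = 0.44284, i.e. 0.44 to 2 decimal places.

0.44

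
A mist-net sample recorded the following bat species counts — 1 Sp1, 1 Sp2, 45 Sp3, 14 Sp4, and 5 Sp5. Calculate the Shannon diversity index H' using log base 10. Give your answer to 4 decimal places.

Total N = 1+1+45+14+5 = 66, so the proportions are 0.015152, 0.015152, 0.681818, 0.212121, 0.075758 (working shown to 6 dp, full precision carried).
Each pᵢ log₁₀ pᵢ term: 0.015152×(-1.819544)=-0.027569, 0.015152×(-1.819544)=-0.027569, 0.681818×(-0.166331)=-0.113408, 0.212121×(-0.673416)=-0.142846, 0.075758×(-1.120574)=-0.084892.
Sum = -0.396283, so H' = 0.3963.

0.3963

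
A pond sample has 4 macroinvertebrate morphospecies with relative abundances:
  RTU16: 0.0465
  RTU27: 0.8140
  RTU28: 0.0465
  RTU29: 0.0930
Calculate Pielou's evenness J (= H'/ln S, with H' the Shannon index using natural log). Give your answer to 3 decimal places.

0.486

H' = −Σ pᵢ ln pᵢ = −((-0.14268) + (-0.16752) + (-0.14268) + (-0.22089)) = 0.67376 (working shown to 5 dp, full precision carried).
With S = 4 species, ln S = 1.38629, so J = 0.67376/1.38629 = 0.48601, i.e. 0.486 to 3 decimal places.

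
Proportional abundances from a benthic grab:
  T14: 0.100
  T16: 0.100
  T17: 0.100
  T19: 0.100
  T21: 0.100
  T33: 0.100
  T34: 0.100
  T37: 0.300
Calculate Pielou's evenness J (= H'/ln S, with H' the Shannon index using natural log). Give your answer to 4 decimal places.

H' = −Σ pᵢ ln pᵢ = −((-0.230259) + (-0.230259) + (-0.230259) + (-0.230259) + (-0.230259) + (-0.230259) + (-0.230259) + (-0.361192)) = 1.973001 (working shown to 6 dp, full precision carried).
With S = 8 species, ln S = 2.079442, so J = 1.973001/2.079442 = 0.948813, i.e. 0.9488 to 4 decimal places.

0.9488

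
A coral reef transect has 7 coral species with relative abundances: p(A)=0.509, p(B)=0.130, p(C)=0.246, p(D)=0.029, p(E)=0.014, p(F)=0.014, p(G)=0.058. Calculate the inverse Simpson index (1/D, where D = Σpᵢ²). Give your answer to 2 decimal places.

D = 0.509² + 0.13² + 0.246² + 0.029² + 0.014² + 0.014² + 0.058² = 0.25908 + 0.01690 + 0.06052 + 0.00084 + 0.00020 + 0.00020 + 0.00336 = 0.34109 (working shown to 5 dp, full precision carried).
So 1/D = 2.9317, i.e. 2.93 to 2 decimal places.

2.93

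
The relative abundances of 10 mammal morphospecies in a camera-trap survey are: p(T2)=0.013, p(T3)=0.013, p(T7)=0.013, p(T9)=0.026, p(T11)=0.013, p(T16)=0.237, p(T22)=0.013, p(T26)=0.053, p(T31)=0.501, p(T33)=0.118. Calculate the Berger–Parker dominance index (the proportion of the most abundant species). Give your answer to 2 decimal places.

The largest proportion is 0.501, i.e. d = 0.50 to 2 decimal places.

0.50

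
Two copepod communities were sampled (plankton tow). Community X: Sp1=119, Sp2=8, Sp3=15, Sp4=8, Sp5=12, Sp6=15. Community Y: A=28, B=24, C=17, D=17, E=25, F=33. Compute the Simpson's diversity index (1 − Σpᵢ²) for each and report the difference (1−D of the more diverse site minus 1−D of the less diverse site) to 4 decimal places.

0.2989

Community X: N=177, proportions 0.672316, 0.045198, 0.084746, 0.045198, 0.067797, 0.084746, giving 1−D = 0.524945 (working shown to 6 dp, full precision carried).
Community Y: N=144, proportions 0.194444, 0.166667, 0.118056, 0.118056, 0.173611, 0.229167, giving 1−D = 0.823881.
Difference = |0.524945 − 0.823881| = 0.298936, i.e. 0.2989 to 4 decimal places.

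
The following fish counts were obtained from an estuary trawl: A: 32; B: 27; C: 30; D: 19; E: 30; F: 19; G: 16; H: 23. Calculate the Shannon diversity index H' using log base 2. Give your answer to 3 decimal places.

2.960

Total N = 32+27+30+19+30+19+16+23 = 196, so the proportions are 0.16327, 0.13776, 0.15306, 0.09694, 0.15306, 0.09694, 0.08163, 0.11735 (working shown to 5 dp, full precision carried).
Each pᵢ log₂ pᵢ term: 0.16327×(-2.61471)=-0.42689, 0.13776×(-2.85982)=-0.39396, 0.15306×(-2.70782)=-0.41446, 0.09694×(-3.36678)=-0.32637, 0.15306×(-2.70782)=-0.41446, 0.09694×(-3.36678)=-0.32637, 0.08163×(-3.61471)=-0.29508, 0.11735×(-3.09115)=-0.36274.
Sum = -2.96033, so H' = 2.960.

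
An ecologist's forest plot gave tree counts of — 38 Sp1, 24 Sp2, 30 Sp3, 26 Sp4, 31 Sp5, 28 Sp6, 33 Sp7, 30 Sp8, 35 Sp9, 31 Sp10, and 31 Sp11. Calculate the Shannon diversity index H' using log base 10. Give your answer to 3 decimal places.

1.038

Total N = 38+24+30+26+31+28+33+30+35+31+31 = 337, so the proportions are 0.11276, 0.07122, 0.08902, 0.07715, 0.09199, 0.08309, 0.09792, 0.08902, 0.10386, 0.09199, 0.09199 (working shown to 5 dp, full precision carried).
Each pᵢ log₁₀ pᵢ term: 0.11276×(-0.94785)=-0.10688, 0.07122×(-1.14742)=-0.08172, 0.08902×(-1.05051)=-0.09352, 0.07715×(-1.11266)=-0.08584, 0.09199×(-1.03627)=-0.09532, 0.08309×(-1.08047)=-0.08977, 0.09792×(-1.00912)=-0.09882, 0.08902×(-1.05051)=-0.09352, 0.10386×(-0.98356)=-0.10215, 0.09199×(-1.03627)=-0.09532, 0.09199×(-1.03627)=-0.09532.
Sum = -1.03818, so H' = 1.038.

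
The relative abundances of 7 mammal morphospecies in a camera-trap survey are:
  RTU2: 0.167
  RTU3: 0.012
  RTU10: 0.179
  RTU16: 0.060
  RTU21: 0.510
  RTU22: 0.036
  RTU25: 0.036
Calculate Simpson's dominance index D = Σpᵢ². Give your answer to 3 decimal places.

D = 0.167² + 0.012² + 0.179² + 0.06² + 0.51² + 0.036² + 0.036² = 0.02789 + 0.00014 + 0.03204 + 0.00360 + 0.26010 + 0.00130 + 0.00130 = 0.32637 (working shown to 5 dp, full precision carried).
To 3 decimal places, D = 0.326.

0.326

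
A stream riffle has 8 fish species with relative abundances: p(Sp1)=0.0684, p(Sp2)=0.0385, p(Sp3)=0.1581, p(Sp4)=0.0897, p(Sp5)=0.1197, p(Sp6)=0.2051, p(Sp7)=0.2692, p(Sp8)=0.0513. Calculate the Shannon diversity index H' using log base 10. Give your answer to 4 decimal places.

Each pᵢ log₁₀ pᵢ term (working shown to 6 dp, full precision carried): 0.0684×(-1.164944)=-0.079682, 0.0385×(-1.414539)=-0.054460, 0.1581×(-0.801068)=-0.126649, 0.0897×(-1.047208)=-0.093935, 0.1197×(-0.921906)=-0.110352, 0.2051×(-0.688034)=-0.141116, 0.2692×(-0.569925)=-0.153424, 0.0513×(-1.289883)=-0.066171.
Sum = -0.825788, so H' = 0.8258.

0.8258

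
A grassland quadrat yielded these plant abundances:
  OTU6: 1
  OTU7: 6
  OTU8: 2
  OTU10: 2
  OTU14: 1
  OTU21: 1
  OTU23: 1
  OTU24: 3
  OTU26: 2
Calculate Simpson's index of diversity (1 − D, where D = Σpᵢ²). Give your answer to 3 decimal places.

0.831

Total N = 1+6+2+2+1+1+1+3+2 = 19, so the proportions are 0.05263, 0.31579, 0.10526, 0.10526, 0.05263, 0.05263, 0.05263, 0.15789, 0.10526 (working shown to 5 dp, full precision carried).
D = 0.05263² + 0.31579² + 0.10526² + 0.10526² + 0.05263² + 0.05263² + 0.05263² + 0.15789² + 0.10526² = 0.00277 + 0.09972 + 0.01108 + 0.01108 + 0.00277 + 0.00277 + 0.00277 + 0.02493 + 0.01108 = 0.16898.
So 1 − D = 0.83102, i.e. 0.831 to 3 decimal places.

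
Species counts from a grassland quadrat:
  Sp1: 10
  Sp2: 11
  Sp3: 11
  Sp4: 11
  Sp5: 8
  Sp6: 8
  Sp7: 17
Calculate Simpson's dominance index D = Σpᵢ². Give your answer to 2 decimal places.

0.15

Total N = 10+11+11+11+8+8+17 = 76, so the proportions are 0.1316, 0.1447, 0.1447, 0.1447, 0.1053, 0.1053, 0.2237 (working shown to 4 dp, full precision carried).
D = 0.1316² + 0.1447² + 0.1447² + 0.1447² + 0.1053² + 0.1053² + 0.2237² = 0.0173 + 0.0209 + 0.0209 + 0.0209 + 0.0111 + 0.0111 + 0.0500 = 0.1524.
To 2 decimal places, D = 0.15.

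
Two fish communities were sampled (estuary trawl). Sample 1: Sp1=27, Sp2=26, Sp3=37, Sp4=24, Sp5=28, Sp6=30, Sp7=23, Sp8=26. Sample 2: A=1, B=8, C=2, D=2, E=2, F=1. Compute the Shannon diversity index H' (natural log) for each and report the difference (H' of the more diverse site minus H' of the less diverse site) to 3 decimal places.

0.596

Sample 1: N=221, proportions 0.122172, 0.117647, 0.167421, 0.108597, 0.126697, 0.135747, 0.104072, 0.117647, giving H' = 2.069023 (working shown to 6 dp, full precision carried).
Sample 2: N=16, proportions 0.0625, 0.5, 0.125, 0.125, 0.125, 0.0625, giving H' = 1.472938.
Difference = |2.069023 − 1.472938| = 0.596085, i.e. 0.596 to 3 decimal places.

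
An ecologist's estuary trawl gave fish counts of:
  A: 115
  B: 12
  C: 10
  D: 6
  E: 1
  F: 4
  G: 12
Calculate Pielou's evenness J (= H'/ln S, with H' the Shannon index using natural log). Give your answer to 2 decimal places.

Total N = 115+12+10+6+1+4+12 = 160, so the proportions are 0.7188, 0.075, 0.0625, 0.0375, 0.0063, 0.025, 0.075 (working shown to 4 dp, full precision carried).
H' = −Σ pᵢ ln pᵢ = −((-0.2374) + (-0.1943) + (-0.1733) + (-0.1231) + (-0.0317) + (-0.0922) + (-0.1943)) = 1.0463.
With S = 7 species, ln S = 1.9459, so J = 1.0463/1.9459 = 0.5377, i.e. 0.54 to 2 decimal places.

0.54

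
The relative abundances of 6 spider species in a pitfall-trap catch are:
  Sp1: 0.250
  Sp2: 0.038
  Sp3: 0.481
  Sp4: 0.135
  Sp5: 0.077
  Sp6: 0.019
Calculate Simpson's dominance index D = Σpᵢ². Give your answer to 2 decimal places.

0.32

D = 0.25² + 0.038² + 0.481² + 0.135² + 0.077² + 0.019² = 0.0625 + 0.0014 + 0.2314 + 0.0182 + 0.0059 + 0.0004 = 0.3198 (working shown to 4 dp, full precision carried).
To 2 decimal places, D = 0.32.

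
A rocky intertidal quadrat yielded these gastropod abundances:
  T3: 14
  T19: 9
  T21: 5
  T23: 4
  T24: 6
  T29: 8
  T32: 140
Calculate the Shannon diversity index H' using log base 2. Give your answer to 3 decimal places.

Total N = 14+9+5+4+6+8+140 = 186, so the proportions are 0.07527, 0.04839, 0.02688, 0.02151, 0.03226, 0.04301, 0.75269 (working shown to 5 dp, full precision carried).
Each pᵢ log₂ pᵢ term: 0.07527×(-3.73180)=-0.28089, 0.04839×(-4.36923)=-0.21141, 0.02688×(-5.21723)=-0.14025, 0.02151×(-5.53916)=-0.11912, 0.03226×(-4.95420)=-0.15981, 0.04301×(-4.53916)=-0.19523, 0.75269×(-0.40988)=-0.30851.
Sum = -1.41523, so H' = 1.415.

1.415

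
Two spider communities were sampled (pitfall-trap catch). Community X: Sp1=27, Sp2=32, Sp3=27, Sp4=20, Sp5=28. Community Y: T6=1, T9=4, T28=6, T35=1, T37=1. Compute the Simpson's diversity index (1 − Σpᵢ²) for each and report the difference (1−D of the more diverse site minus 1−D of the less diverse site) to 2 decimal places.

Community X: N=134, proportions 0.201493, 0.238806, 0.201493, 0.149254, 0.208955, giving 1−D = 0.795834 (working shown to 6 dp, full precision carried).
Community Y: N=13, proportions 0.076923, 0.307692, 0.461538, 0.076923, 0.076923, giving 1−D = 0.674556.
Difference = |0.795834 − 0.674556| = 0.121278, i.e. 0.12 to 2 decimal places.

0.12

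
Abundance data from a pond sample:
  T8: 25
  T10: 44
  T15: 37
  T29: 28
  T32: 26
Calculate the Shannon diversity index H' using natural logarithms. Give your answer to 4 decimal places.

1.5840

Total N = 25+44+37+28+26 = 160, so the proportions are 0.15625, 0.275, 0.23125, 0.175, 0.1625 (working shown to 6 dp, full precision carried).
Each pᵢ ln pᵢ term: 0.15625×(-1.856298)=-0.290047, 0.275×(-1.290984)=-0.355021, 0.23125×(-1.464256)=-0.338609, 0.175×(-1.742969)=-0.305020, 0.1625×(-1.817077)=-0.295275.
Sum = -1.583971, so H' = 1.5840.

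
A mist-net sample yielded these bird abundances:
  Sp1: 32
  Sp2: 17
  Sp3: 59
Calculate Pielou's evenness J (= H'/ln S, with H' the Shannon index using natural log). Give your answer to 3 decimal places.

Total N = 32+17+59 = 108, so the proportions are 0.2963, 0.15741, 0.5463 (working shown to 5 dp, full precision carried).
H' = −Σ pᵢ ln pᵢ = −((-0.36041) + (-0.29103) + (-0.33029)) = 0.98173.
With S = 3 species, ln S = 1.09861, so J = 0.98173/1.09861 = 0.89361, i.e. 0.894 to 3 decimal places.

0.894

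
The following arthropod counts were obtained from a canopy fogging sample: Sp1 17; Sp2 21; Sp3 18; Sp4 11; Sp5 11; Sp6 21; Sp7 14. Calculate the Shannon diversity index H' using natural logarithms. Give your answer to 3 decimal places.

Total N = 17+21+18+11+11+21+14 = 113, so the proportions are 0.15044, 0.18584, 0.15929, 0.09735, 0.09735, 0.18584, 0.12389 (working shown to 5 dp, full precision carried).
Each pᵢ ln pᵢ term: 0.15044×(-1.89417)=-0.28496, 0.18584×(-1.68287)=-0.31274, 0.15929×(-1.83702)=-0.29262, 0.09735×(-2.32949)=-0.22676, 0.09735×(-2.32949)=-0.22676, 0.18584×(-1.68287)=-0.31274, 0.12389×(-2.08833)=-0.25873.
Sum = -1.91534, so H' = 1.915.

1.915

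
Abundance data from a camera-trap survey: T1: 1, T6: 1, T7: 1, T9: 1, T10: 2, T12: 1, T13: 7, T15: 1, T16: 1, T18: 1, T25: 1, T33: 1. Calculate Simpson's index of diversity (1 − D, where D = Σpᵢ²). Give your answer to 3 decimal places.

Total N = 1+1+1+1+2+1+7+1+1+1+1+1 = 19, so the proportions are 0.05263, 0.05263, 0.05263, 0.05263, 0.10526, 0.05263, 0.36842, 0.05263, 0.05263, 0.05263, 0.05263, 0.05263 (working shown to 5 dp, full precision carried).
D = 0.05263² + 0.05263² + 0.05263² + 0.05263² + 0.10526² + 0.05263² + 0.36842² + 0.05263² + 0.05263² + 0.05263² + 0.05263² + 0.05263² = 0.00277 + 0.00277 + 0.00277 + 0.00277 + 0.01108 + 0.00277 + 0.13573 + 0.00277 + 0.00277 + 0.00277 + 0.00277 + 0.00277 = 0.17452.
So 1 − D = 0.82548, i.e. 0.825 to 3 decimal places.

0.825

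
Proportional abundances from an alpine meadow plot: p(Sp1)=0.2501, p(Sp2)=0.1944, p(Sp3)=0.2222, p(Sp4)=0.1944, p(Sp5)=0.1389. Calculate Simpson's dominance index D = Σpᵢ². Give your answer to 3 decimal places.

0.207

D = 0.2501² + 0.1944² + 0.2222² + 0.1944² + 0.1389² = 0.06255 + 0.03779 + 0.04937 + 0.03779 + 0.01929 = 0.20680 (working shown to 5 dp, full precision carried).
To 3 decimal places, D = 0.207.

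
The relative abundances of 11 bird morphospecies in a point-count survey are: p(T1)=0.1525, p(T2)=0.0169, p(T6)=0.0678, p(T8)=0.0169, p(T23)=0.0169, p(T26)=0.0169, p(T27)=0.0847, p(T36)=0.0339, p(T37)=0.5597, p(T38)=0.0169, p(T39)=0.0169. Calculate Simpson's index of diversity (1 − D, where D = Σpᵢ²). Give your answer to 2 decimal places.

D = 0.1525² + 0.0169² + 0.0678² + 0.0169² + 0.0169² + 0.0169² + 0.0847² + 0.0339² + 0.5597² + 0.0169² + 0.0169² = 0.0233 + 0.0003 + 0.0046 + 0.0003 + 0.0003 + 0.0003 + 0.0072 + 0.0011 + 0.3133 + 0.0003 + 0.0003 = 0.3512 (working shown to 4 dp, full precision carried).
So 1 − D = 0.6488, i.e. 0.65 to 2 decimal places.

0.65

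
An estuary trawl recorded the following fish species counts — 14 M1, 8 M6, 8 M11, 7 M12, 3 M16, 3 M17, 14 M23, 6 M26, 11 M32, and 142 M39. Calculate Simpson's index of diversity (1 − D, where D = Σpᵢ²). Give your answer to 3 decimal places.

0.552

Total N = 14+8+8+7+3+3+14+6+11+142 = 216, so the proportions are 0.06481, 0.03704, 0.03704, 0.03241, 0.01389, 0.01389, 0.06481, 0.02778, 0.05093, 0.65741 (working shown to 5 dp, full precision carried).
D = 0.06481² + 0.03704² + 0.03704² + 0.03241² + 0.01389² + 0.01389² + 0.06481² + 0.02778² + 0.05093² + 0.65741² = 0.00420 + 0.00137 + 0.00137 + 0.00105 + 0.00019 + 0.00019 + 0.00420 + 0.00077 + 0.00259 + 0.43218 = 0.44813.
So 1 − D = 0.55187, i.e. 0.552 to 3 decimal places.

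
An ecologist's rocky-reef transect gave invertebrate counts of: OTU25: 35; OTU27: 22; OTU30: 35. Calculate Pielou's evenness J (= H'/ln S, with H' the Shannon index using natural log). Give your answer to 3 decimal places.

Total N = 35+22+35 = 92, so the proportions are 0.38043, 0.23913, 0.38043 (working shown to 5 dp, full precision carried).
H' = −Σ pᵢ ln pᵢ = −((-0.36767) + (-0.34213) + (-0.36767)) = 1.07747.
With S = 3 species, ln S = 1.09861, so J = 1.07747/1.09861 = 0.98076, i.e. 0.981 to 3 decimal places.

0.981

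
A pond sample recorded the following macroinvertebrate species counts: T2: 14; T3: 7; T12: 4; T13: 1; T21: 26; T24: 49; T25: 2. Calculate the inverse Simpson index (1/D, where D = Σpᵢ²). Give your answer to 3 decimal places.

Total N = 14+7+4+1+26+49+2 = 103, so the proportions are 0.13592233, 0.06796117, 0.03883495, 0.00970874, 0.25242718, 0.47572816, 0.01941748 (working shown to 8 dp, full precision carried).
D = 0.13592233² + 0.06796117² + 0.03883495² + 0.00970874² + 0.25242718² + 0.47572816² + 0.01941748² = 0.01847488 + 0.00461872 + 0.00150815 + 0.00009426 + 0.06371948 + 0.22631728 + 0.00037704 = 0.31510981.
So 1/D = 3.173497, i.e. 3.173 to 3 decimal places.

3.173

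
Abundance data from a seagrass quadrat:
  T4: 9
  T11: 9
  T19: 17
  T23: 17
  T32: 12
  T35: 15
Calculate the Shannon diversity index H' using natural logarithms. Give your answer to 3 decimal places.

Total N = 9+9+17+17+12+15 = 79, so the proportions are 0.11392, 0.11392, 0.21519, 0.21519, 0.1519, 0.18987 (working shown to 5 dp, full precision carried).
Each pᵢ ln pᵢ term: 0.11392×(-2.17222)=-0.24747, 0.11392×(-2.17222)=-0.24747, 0.21519×(-1.53623)=-0.33058, 0.21519×(-1.53623)=-0.33058, 0.1519×(-1.88454)=-0.28626, 0.18987×(-1.66140)=-0.31546.
Sum = -1.75782, so H' = 1.758.

1.758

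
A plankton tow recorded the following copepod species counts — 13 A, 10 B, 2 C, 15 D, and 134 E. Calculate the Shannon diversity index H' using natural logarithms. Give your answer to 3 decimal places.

0.822

Total N = 13+10+2+15+134 = 174, so the proportions are 0.07471, 0.05747, 0.01149, 0.08621, 0.77011 (working shown to 5 dp, full precision carried).
Each pᵢ ln pᵢ term: 0.07471×(-2.59411)=-0.19381, 0.05747×(-2.85647)=-0.16416, 0.01149×(-4.46591)=-0.05133, 0.08621×(-2.45101)=-0.21129, 0.77011×(-0.26122)=-0.20117.
Sum = -0.82177, so H' = 0.822.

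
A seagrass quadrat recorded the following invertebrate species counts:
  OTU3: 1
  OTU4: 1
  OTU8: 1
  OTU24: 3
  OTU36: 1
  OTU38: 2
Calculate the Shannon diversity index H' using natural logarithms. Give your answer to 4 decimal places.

Total N = 1+1+1+3+1+2 = 9, so the proportions are 0.111111, 0.111111, 0.111111, 0.333333, 0.111111, 0.222222 (working shown to 6 dp, full precision carried).
Each pᵢ ln pᵢ term: 0.111111×(-2.197225)=-0.244136, 0.111111×(-2.197225)=-0.244136, 0.111111×(-2.197225)=-0.244136, 0.333333×(-1.098612)=-0.366204, 0.111111×(-2.197225)=-0.244136, 0.222222×(-1.504077)=-0.334239.
Sum = -1.676988, so H' = 1.6770.

1.6770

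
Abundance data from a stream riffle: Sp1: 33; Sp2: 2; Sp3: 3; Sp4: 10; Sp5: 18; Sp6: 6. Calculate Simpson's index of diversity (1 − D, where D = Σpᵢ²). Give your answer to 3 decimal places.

0.699

Total N = 33+2+3+10+18+6 = 72, so the proportions are 0.45833, 0.02778, 0.04167, 0.13889, 0.25, 0.08333 (working shown to 5 dp, full precision carried).
D = 0.45833² + 0.02778² + 0.04167² + 0.13889² + 0.25² + 0.08333² = 0.21007 + 0.00077 + 0.00174 + 0.01929 + 0.06250 + 0.00694 = 0.30131.
So 1 − D = 0.69869, i.e. 0.699 to 3 decimal places.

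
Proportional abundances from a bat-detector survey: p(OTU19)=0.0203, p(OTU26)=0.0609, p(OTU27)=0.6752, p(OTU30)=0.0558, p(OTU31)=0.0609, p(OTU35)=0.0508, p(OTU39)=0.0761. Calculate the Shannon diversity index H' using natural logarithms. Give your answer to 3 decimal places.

1.194

Each pᵢ ln pᵢ term (working shown to 5 dp, full precision carried): 0.0203×(-3.89713)=-0.07911, 0.0609×(-2.79852)=-0.17043, 0.6752×(-0.39275)=-0.26518, 0.0558×(-2.88598)=-0.16104, 0.0609×(-2.79852)=-0.17043, 0.0508×(-2.97986)=-0.15138, 0.0761×(-2.57571)=-0.19601.
Sum = -1.19358, so H' = 1.194.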